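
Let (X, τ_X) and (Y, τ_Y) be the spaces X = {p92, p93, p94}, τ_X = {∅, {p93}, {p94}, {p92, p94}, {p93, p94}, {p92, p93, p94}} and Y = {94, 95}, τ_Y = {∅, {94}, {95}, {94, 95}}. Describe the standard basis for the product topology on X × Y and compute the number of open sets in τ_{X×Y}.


Basis B = {∅ × ∅, {p93} × {94}, {p93} × {95}, {p94} × {94}, {p94} × {95}, {p92, p94} × {94}, {p92, p94} × {95}, {p93} × {94, 95}, {p93, p94} × {94}, {p93, p94} × {95}, {p94} × {94, 95}, {p92, p93, p94} × {94}, {p92, p93, p94} × {95}, {p92, p94} × {94, 95}, {p93, p94} × {94, 95}, {p92, p93, p94} × {94, 95}}; |τ_{X×Y}| = 36.

Enumerate products U × V with U ∈ τ_X, V ∈ τ_Y (deduplicated):
  ∅ × ∅ = {} (∅)
  {p93} × {94} = {(p93,94)}
  {p93} × {95} = {(p93,95)}
  {p94} × {94} = {(p94,94)}
  {p94} × {95} = {(p94,95)}
  {p92, p94} × {94} = {(p92,94), (p94,94)}
  {p92, p94} × {95} = {(p92,95), (p94,95)}
  {p93} × {94, 95} = {(p93,94), (p93,95)}
  {p93, p94} × {94} = {(p93,94), (p94,94)}
  {p93, p94} × {95} = {(p93,95), (p94,95)}
  {p94} × {94, 95} = {(p94,94), (p94,95)}
  {p92, p93, p94} × {94} = {(p92,94), (p93,94), (p94,94)}
  {p92, p93, p94} × {95} = {(p92,95), (p93,95), (p94,95)}
  {p92, p94} × {94, 95} = {(p92,94), (p92,95), (p94,94), (p94,95)}
  {p93, p94} × {94, 95} = {(p93,94), (p93,95), (p94,94), (p94,95)}
  {p92, p93, p94} × {94, 95} = {(p92,94), (p92,95), (p93,94), (p93,95), (p94,94), (p94,95)}
These 16 distinct sets form the basis B.
Close under arbitrary unions to get τ_{X×Y}; counting gives |τ_{X×Y}| = 36.


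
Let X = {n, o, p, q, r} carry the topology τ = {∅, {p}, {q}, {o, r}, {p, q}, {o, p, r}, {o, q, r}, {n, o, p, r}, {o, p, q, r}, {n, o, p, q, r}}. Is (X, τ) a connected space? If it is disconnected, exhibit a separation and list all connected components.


(X, τ) is disconnected; components = [{q}, {n, o, p, r}].

Find clopen sets (U ∈ τ with X ∖ U ∈ τ):
  U = ∅, X ∖ U = {n, o, p, q, r} — both open, so U is clopen.
  U = {q}, X ∖ U = {n, o, p, r} — both open, so U is clopen.
  U = {n, o, p, r}, X ∖ U = {q} — both open, so U is clopen.
  U = {n, o, p, q, r}, X ∖ U = ∅ — both open, so U is clopen.
Nontrivial clopen(s) exist: e.g. {q}. So (X, τ) is disconnected.
Compute connected components by grouping points that agree on all clopens:
  component: {q}
  component: {n, o, p, r}


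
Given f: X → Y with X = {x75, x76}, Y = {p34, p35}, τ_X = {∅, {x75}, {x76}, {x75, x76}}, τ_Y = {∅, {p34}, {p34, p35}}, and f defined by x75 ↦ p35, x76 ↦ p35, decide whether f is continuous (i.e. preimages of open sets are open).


f IS continuous.

Compute f^{-1}(U) for each U ∈ τ_Y:
  U = ∅: f^{-1}(U) = ∅ ∈ τ_X ✓.
  U = {p34}: f^{-1}(U) = ∅ ∈ τ_X ✓.
  U = {p34, p35}: f^{-1}(U) = {x75, x76} ∈ τ_X ✓.
Every preimage lies in τ_X, so f IS continuous.


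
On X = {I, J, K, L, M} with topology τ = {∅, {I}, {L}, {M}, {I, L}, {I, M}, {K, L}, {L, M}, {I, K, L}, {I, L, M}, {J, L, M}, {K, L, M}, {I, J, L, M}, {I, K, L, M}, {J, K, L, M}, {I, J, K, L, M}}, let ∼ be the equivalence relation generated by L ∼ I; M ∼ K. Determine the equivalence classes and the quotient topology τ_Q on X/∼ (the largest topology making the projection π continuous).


X/∼ = {[I=L], [J], [K=M]}; |τ_Q| = 4.

Equivalence classes: [I=L], [J], [K=M].
Quotient map π: X → X/∼ sends I ↦ [I=L], J ↦ [J], K ↦ [K=M], L ↦ [I=L], M ↦ [K=M].
For each subset V ⊆ X/∼, compute π^{-1}(V) ⊆ X and check whether π^{-1}(V) ∈ τ. V is open in τ_Q iff π^{-1}(V) ∈ τ.
  V = {}: π^{-1}(V) = ∅ ∈ τ ✓.
  V = {[I=L]}: π^{-1}(V) = {I, L} ∈ τ ✓.
  V = {[J]}: π^{-1}(V) = {J} ∉ τ ✗.
  V = {[I=L], [J]}: π^{-1}(V) = {I, J, L} ∉ τ ✗.
  V = {[K=M]}: π^{-1}(V) = {K, M} ∉ τ ✗.
  V = {[I=L], [K=M]}: π^{-1}(V) = {I, K, L, M} ∈ τ ✓.
  V = {[J], [K=M]}: π^{-1}(V) = {J, K, M} ∉ τ ✗.
  V = {[I=L], [J], [K=M]}: π^{-1}(V) = {I, J, K, L, M} ∈ τ ✓.
Open sets in the quotient: τ_Q = {{}, {[I=L]}, {[I=L], [K=M]}, {[I=L], [J], [K=M]}} (4 elements).


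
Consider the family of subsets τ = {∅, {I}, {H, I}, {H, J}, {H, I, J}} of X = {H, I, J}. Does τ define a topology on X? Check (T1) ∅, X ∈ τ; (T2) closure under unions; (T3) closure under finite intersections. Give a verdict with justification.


τ is NOT a topology on X.

Axiom (T1): ∅ ∈ τ? Yes; X ∈ τ? Yes.
Axiom (T2/T3): check pairwise unions and intersections of members of τ.
Counterexample for (T3): {H, I} ∩ {H, J} = {H} ∉ τ. Therefore τ is NOT a topology.


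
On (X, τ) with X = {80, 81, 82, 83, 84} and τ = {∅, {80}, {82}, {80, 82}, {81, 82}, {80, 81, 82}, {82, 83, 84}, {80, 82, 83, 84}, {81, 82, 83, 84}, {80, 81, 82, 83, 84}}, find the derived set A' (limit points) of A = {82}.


A' = {81, 83, 84}

For each x ∈ X, list the open sets U ∈ τ with x ∈ U, then check whether U ∩ (A ∖ {x}) ≠ ∅ for every such U.
  x = 80: open {80} ∋ x has {80} ∩ (A ∖ {80}) = ∅, so x is NOT a limit point.
  x = 81: opens ∋ x are {81, 82}, {80, 81, 82}, {81, 82, 83, 84}, {80, 81, 82, 83, 84}; each meets A ∖ {81}, so x IS a limit point.
  x = 82: open {82} ∋ x has {82} ∩ (A ∖ {82}) = ∅, so x is NOT a limit point.
  x = 83: opens ∋ x are {82, 83, 84}, {80, 82, 83, 84}, {81, 82, 83, 84}, {80, 81, 82, 83, 84}; each meets A ∖ {83}, so x IS a limit point.
  x = 84: opens ∋ x are {82, 83, 84}, {80, 82, 83, 84}, {81, 82, 83, 84}, {80, 81, 82, 83, 84}; each meets A ∖ {84}, so x IS a limit point.
Collecting: A' = {81, 83, 84}.


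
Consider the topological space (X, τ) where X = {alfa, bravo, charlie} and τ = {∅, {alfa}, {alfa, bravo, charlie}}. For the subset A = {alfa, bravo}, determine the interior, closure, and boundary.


int(A) = {alfa}, cl(A) = {alfa, bravo, charlie}, ∂A = {bravo, charlie}.

Closed sets in (X, τ) are complements of opens:
  closed(X, τ) = {∅, {bravo, charlie}, {alfa, bravo, charlie}}.
int(A) = ⋃ {U ∈ τ : U ⊆ A}. Opens contained in A: ∅, {alfa}.
Taking the union of these: int(A) = {alfa}.
cl(A) = ⋂ {C closed : A ⊆ C}. Closed sets containing A: {alfa, bravo, charlie}.
Intersecting these: cl(A) = {alfa, bravo, charlie}.
∂A = cl(A) ∖ int(A) = {alfa, bravo, charlie} ∖ {alfa} = {bravo, charlie}.


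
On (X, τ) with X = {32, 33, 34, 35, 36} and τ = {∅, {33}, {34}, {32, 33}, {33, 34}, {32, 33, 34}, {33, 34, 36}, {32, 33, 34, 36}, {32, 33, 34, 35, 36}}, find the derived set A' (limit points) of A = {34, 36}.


A' = {35, 36}

For each x ∈ X, list the open sets U ∈ τ with x ∈ U, then check whether U ∩ (A ∖ {x}) ≠ ∅ for every such U.
  x = 32: open {32, 33} ∋ x has {32, 33} ∩ (A ∖ {32}) = ∅, so x is NOT a limit point.
  x = 33: open {33} ∋ x has {33} ∩ (A ∖ {33}) = ∅, so x is NOT a limit point.
  x = 34: open {34} ∋ x has {34} ∩ (A ∖ {34}) = ∅, so x is NOT a limit point.
  x = 35: opens ∋ x are {32, 33, 34, 35, 36}; each meets A ∖ {35}, so x IS a limit point.
  x = 36: opens ∋ x are {33, 34, 36}, {32, 33, 34, 36}, {32, 33, 34, 35, 36}; each meets A ∖ {36}, so x IS a limit point.
Collecting: A' = {35, 36}.


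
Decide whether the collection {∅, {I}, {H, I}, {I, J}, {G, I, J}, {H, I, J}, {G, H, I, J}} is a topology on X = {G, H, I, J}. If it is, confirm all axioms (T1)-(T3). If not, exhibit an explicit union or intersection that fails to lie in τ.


τ IS a topology on X.

Axiom (T1): ∅ ∈ τ? Yes; X ∈ τ? Yes.
Axiom (T2/T3): check pairwise unions and intersections of members of τ.
All pairwise intersections and unions checked — each lies in τ. Therefore τ satisfies (T1), (T2), (T3): it IS a topology on X.


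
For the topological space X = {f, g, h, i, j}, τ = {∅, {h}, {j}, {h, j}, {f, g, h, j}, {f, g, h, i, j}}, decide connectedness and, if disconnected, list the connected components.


(X, τ) is connected.

Find clopen sets (U ∈ τ with X ∖ U ∈ τ):
  U = ∅, X ∖ U = {f, g, h, i, j} — both open, so U is clopen.
  U = {f, g, h, i, j}, X ∖ U = ∅ — both open, so U is clopen.
Only trivial clopens (∅ and X) exist, so (X, τ) is connected.
Compute connected components by grouping points that agree on all clopens:
  component: {f, g, h, i, j}


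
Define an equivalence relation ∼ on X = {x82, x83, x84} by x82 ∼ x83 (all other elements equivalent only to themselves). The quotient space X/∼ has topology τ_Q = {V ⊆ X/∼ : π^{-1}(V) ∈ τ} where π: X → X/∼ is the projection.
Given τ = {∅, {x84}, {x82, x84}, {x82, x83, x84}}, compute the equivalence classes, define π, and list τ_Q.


X/∼ = {[x82=x83], [x84]}; |τ_Q| = 3.

Equivalence classes: [x82=x83], [x84].
Quotient map π: X → X/∼ sends x82 ↦ [x82=x83], x83 ↦ [x82=x83], x84 ↦ [x84].
For each subset V ⊆ X/∼, compute π^{-1}(V) ⊆ X and check whether π^{-1}(V) ∈ τ. V is open in τ_Q iff π^{-1}(V) ∈ τ.
  V = {}: π^{-1}(V) = ∅ ∈ τ ✓.
  V = {[x82=x83]}: π^{-1}(V) = {x82, x83} ∉ τ ✗.
  V = {[x84]}: π^{-1}(V) = {x84} ∈ τ ✓.
  V = {[x82=x83], [x84]}: π^{-1}(V) = {x82, x83, x84} ∈ τ ✓.
Open sets in the quotient: τ_Q = {{}, {[x84]}, {[x82=x83], [x84]}} (3 elements).


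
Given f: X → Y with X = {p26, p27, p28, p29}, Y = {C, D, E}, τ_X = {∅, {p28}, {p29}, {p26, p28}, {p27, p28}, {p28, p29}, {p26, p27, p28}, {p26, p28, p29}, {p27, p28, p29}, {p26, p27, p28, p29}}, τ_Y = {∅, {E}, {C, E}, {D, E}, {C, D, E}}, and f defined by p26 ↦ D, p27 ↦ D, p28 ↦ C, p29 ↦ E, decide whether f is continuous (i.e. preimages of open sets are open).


f is NOT continuous.

Compute f^{-1}(U) for each U ∈ τ_Y:
  U = ∅: f^{-1}(U) = ∅ ∈ τ_X ✓.
  U = {E}: f^{-1}(U) = {p29} ∈ τ_X ✓.
  U = {C, E}: f^{-1}(U) = {p28, p29} ∈ τ_X ✓.
  U = {D, E}: f^{-1}(U) = {p26, p27, p29} ∉ τ_X ✗.
  U = {C, D, E}: f^{-1}(U) = {p26, p27, p28, p29} ∈ τ_X ✓.
Found U = {D, E} with f^{-1}(U) = {p26, p27, p29} not in τ_X. Therefore f is NOT continuous.


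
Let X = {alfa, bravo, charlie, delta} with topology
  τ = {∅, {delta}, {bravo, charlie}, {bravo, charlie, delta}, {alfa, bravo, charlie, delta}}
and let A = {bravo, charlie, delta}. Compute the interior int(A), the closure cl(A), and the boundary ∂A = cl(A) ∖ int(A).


int(A) = {bravo, charlie, delta}, cl(A) = {alfa, bravo, charlie, delta}, ∂A = {alfa}.

Closed sets in (X, τ) are complements of opens:
  closed(X, τ) = {∅, {alfa}, {alfa, delta}, {alfa, bravo, charlie}, {alfa, bravo, charlie, delta}}.
int(A) = ⋃ {U ∈ τ : U ⊆ A}. Opens contained in A: ∅, {delta}, {bravo, charlie}, {bravo, charlie, delta}.
Taking the union of these: int(A) = {bravo, charlie, delta}.
cl(A) = ⋂ {C closed : A ⊆ C}. Closed sets containing A: {alfa, bravo, charlie, delta}.
Intersecting these: cl(A) = {alfa, bravo, charlie, delta}.
∂A = cl(A) ∖ int(A) = {alfa, bravo, charlie, delta} ∖ {bravo, charlie, delta} = {alfa}.


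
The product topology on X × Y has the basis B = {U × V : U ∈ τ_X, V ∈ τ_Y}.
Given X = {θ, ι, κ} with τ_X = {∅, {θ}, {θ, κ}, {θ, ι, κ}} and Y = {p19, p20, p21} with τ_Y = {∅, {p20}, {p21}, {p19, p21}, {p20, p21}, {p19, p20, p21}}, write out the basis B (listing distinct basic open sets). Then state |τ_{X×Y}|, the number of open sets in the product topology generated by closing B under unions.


Basis B = {∅ × ∅, {θ} × {p20}, {θ} × {p21}, {θ} × {p19, p21}, {θ} × {p20, p21}, {θ, κ} × {p20}, {θ, κ} × {p21}, {θ} × {p19, p20, p21}, {θ, ι, κ} × {p20}, {θ, ι, κ} × {p21}, {θ, κ} × {p19, p21}, {θ, κ} × {p20, p21}, {θ, κ} × {p19, p20, p21}, {θ, ι, κ} × {p19, p21}, {θ, ι, κ} × {p20, p21}, {θ, ι, κ} × {p19, p20, p21}}; |τ_{X×Y}| = 40.

Enumerate products U × V with U ∈ τ_X, V ∈ τ_Y (deduplicated):
  ∅ × ∅ = {} (∅)
  {θ} × {p20} = {(θ,p20)}
  {θ} × {p21} = {(θ,p21)}
  {θ} × {p19, p21} = {(θ,p19), (θ,p21)}
  {θ} × {p20, p21} = {(θ,p20), (θ,p21)}
  {θ, κ} × {p20} = {(θ,p20), (κ,p20)}
  {θ, κ} × {p21} = {(θ,p21), (κ,p21)}
  {θ} × {p19, p20, p21} = {(θ,p19), (θ,p20), (θ,p21)}
  {θ, ι, κ} × {p20} = {(θ,p20), (ι,p20), (κ,p20)}
  {θ, ι, κ} × {p21} = {(θ,p21), (ι,p21), (κ,p21)}
  {θ, κ} × {p19, p21} = {(θ,p19), (θ,p21), (κ,p19), (κ,p21)}
  {θ, κ} × {p20, p21} = {(θ,p20), (θ,p21), (κ,p20), (κ,p21)}
  {θ, κ} × {p19, p20, p21} = {(θ,p19), (θ,p20), (θ,p21), (κ,p19), (κ,p20), (κ,p21)}
  {θ, ι, κ} × {p19, p21} = {(θ,p19), (θ,p21), (ι,p19), (ι,p21), (κ,p19), (κ,p21)}
  {θ, ι, κ} × {p20, p21} = {(θ,p20), (θ,p21), (ι,p20), (ι,p21), (κ,p20), (κ,p21)}
  {θ, ι, κ} × {p19, p20, p21} = {(θ,p19), (θ,p20), (θ,p21), (ι,p19), (ι,p20), (ι,p21), (κ,p19), (κ,p20), (κ,p21)}
These 16 distinct sets form the basis B.
Close under arbitrary unions to get τ_{X×Y}; counting gives |τ_{X×Y}| = 40.


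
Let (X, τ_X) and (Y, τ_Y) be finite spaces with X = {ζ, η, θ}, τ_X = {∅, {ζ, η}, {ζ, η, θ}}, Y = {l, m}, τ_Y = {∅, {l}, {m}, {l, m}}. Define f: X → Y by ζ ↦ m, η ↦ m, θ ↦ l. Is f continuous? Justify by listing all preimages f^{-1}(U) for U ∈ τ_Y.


f is NOT continuous.

Compute f^{-1}(U) for each U ∈ τ_Y:
  U = ∅: f^{-1}(U) = ∅ ∈ τ_X ✓.
  U = {l}: f^{-1}(U) = {θ} ∉ τ_X ✗.
  U = {m}: f^{-1}(U) = {ζ, η} ∈ τ_X ✓.
  U = {l, m}: f^{-1}(U) = {ζ, η, θ} ∈ τ_X ✓.
Found U = {l} with f^{-1}(U) = {θ} not in τ_X. Therefore f is NOT continuous.


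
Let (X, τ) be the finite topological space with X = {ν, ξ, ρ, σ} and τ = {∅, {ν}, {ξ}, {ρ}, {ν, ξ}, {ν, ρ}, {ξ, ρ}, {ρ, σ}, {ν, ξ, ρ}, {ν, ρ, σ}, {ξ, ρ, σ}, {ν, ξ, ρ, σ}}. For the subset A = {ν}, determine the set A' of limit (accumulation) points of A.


A' = ∅

For each x ∈ X, list the open sets U ∈ τ with x ∈ U, then check whether U ∩ (A ∖ {x}) ≠ ∅ for every such U.
  x = ν: open {ν} ∋ x has {ν} ∩ (A ∖ {ν}) = ∅, so x is NOT a limit point.
  x = ξ: open {ξ} ∋ x has {ξ} ∩ (A ∖ {ξ}) = ∅, so x is NOT a limit point.
  x = ρ: open {ρ} ∋ x has {ρ} ∩ (A ∖ {ρ}) = ∅, so x is NOT a limit point.
  x = σ: open {ρ, σ} ∋ x has {ρ, σ} ∩ (A ∖ {σ}) = ∅, so x is NOT a limit point.
Collecting: A' = ∅.


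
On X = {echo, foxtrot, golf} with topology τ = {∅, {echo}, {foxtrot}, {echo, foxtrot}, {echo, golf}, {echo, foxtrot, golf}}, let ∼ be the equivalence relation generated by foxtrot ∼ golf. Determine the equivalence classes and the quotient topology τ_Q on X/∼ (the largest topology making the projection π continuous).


X/∼ = {[echo], [foxtrot=golf]}; |τ_Q| = 3.

Equivalence classes: [echo], [foxtrot=golf].
Quotient map π: X → X/∼ sends echo ↦ [echo], foxtrot ↦ [foxtrot=golf], golf ↦ [foxtrot=golf].
For each subset V ⊆ X/∼, compute π^{-1}(V) ⊆ X and check whether π^{-1}(V) ∈ τ. V is open in τ_Q iff π^{-1}(V) ∈ τ.
  V = {}: π^{-1}(V) = ∅ ∈ τ ✓.
  V = {[echo]}: π^{-1}(V) = {echo} ∈ τ ✓.
  V = {[foxtrot=golf]}: π^{-1}(V) = {foxtrot, golf} ∉ τ ✗.
  V = {[echo], [foxtrot=golf]}: π^{-1}(V) = {echo, foxtrot, golf} ∈ τ ✓.
Open sets in the quotient: τ_Q = {{}, {[echo]}, {[echo], [foxtrot=golf]}} (3 elements).


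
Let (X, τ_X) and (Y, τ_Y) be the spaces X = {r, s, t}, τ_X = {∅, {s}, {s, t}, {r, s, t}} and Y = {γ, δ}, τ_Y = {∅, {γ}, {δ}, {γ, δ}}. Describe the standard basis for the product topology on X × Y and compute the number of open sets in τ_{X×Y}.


Basis B = {∅ × ∅, {s} × {γ}, {s} × {δ}, {s} × {γ, δ}, {s, t} × {γ}, {s, t} × {δ}, {r, s, t} × {γ}, {r, s, t} × {δ}, {s, t} × {γ, δ}, {r, s, t} × {γ, δ}}; |τ_{X×Y}| = 16.

Enumerate products U × V with U ∈ τ_X, V ∈ τ_Y (deduplicated):
  ∅ × ∅ = {} (∅)
  {s} × {γ} = {(s,γ)}
  {s} × {δ} = {(s,δ)}
  {s} × {γ, δ} = {(s,γ), (s,δ)}
  {s, t} × {γ} = {(s,γ), (t,γ)}
  {s, t} × {δ} = {(s,δ), (t,δ)}
  {r, s, t} × {γ} = {(r,γ), (s,γ), (t,γ)}
  {r, s, t} × {δ} = {(r,δ), (s,δ), (t,δ)}
  {s, t} × {γ, δ} = {(s,γ), (s,δ), (t,γ), (t,δ)}
  {r, s, t} × {γ, δ} = {(r,γ), (r,δ), (s,γ), (s,δ), (t,γ), (t,δ)}
These 10 distinct sets form the basis B.
Close under arbitrary unions to get τ_{X×Y}; counting gives |τ_{X×Y}| = 16.


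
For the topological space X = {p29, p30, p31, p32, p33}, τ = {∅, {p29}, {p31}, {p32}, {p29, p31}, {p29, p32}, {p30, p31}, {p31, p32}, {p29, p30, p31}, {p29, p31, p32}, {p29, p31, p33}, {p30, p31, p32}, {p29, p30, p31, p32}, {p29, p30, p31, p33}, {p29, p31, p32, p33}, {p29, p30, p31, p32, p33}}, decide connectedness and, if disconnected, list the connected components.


(X, τ) is disconnected; components = [{p32}, {p29, p30, p31, p33}].

Find clopen sets (U ∈ τ with X ∖ U ∈ τ):
  U = ∅, X ∖ U = {p29, p30, p31, p32, p33} — both open, so U is clopen.
  U = {p32}, X ∖ U = {p29, p30, p31, p33} — both open, so U is clopen.
  U = {p29, p30, p31, p33}, X ∖ U = {p32} — both open, so U is clopen.
  U = {p29, p30, p31, p32, p33}, X ∖ U = ∅ — both open, so U is clopen.
Nontrivial clopen(s) exist: e.g. {p32}. So (X, τ) is disconnected.
Compute connected components by grouping points that agree on all clopens:
  component: {p32}
  component: {p29, p30, p31, p33}


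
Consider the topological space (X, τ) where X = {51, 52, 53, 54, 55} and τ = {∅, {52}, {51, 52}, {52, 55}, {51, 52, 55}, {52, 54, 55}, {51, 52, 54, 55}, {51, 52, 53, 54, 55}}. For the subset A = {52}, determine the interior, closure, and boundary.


int(A) = {52}, cl(A) = {51, 52, 53, 54, 55}, ∂A = {51, 53, 54, 55}.

Closed sets in (X, τ) are complements of opens:
  closed(X, τ) = {∅, {53}, {51, 53}, {53, 54}, {51, 53, 54}, {53, 54, 55}, {51, 53, 54, 55}, {51, 52, 53, 54, 55}}.
int(A) = ⋃ {U ∈ τ : U ⊆ A}. Opens contained in A: ∅, {52}.
Taking the union of these: int(A) = {52}.
cl(A) = ⋂ {C closed : A ⊆ C}. Closed sets containing A: {51, 52, 53, 54, 55}.
Intersecting these: cl(A) = {51, 52, 53, 54, 55}.
∂A = cl(A) ∖ int(A) = {51, 52, 53, 54, 55} ∖ {52} = {51, 53, 54, 55}.


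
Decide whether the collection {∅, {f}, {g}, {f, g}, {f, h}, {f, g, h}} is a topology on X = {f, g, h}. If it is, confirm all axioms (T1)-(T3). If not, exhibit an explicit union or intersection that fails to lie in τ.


τ IS a topology on X.

Axiom (T1): ∅ ∈ τ? Yes; X ∈ τ? Yes.
Axiom (T2/T3): check pairwise unions and intersections of members of τ.
All pairwise intersections and unions checked — each lies in τ. Therefore τ satisfies (T1), (T2), (T3): it IS a topology on X.


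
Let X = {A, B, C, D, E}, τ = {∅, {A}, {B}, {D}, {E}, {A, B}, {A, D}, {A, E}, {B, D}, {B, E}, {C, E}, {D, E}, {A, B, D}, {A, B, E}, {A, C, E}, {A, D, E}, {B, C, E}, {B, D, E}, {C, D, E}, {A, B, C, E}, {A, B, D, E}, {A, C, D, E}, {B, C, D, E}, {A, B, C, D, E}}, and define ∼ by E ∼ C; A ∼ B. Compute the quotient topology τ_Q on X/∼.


X/∼ = {[A=B], [C=E], [D]}; |τ_Q| = 8.

Equivalence classes: [A=B], [C=E], [D].
Quotient map π: X → X/∼ sends A ↦ [A=B], B ↦ [A=B], C ↦ [C=E], D ↦ [D], E ↦ [C=E].
For each subset V ⊆ X/∼, compute π^{-1}(V) ⊆ X and check whether π^{-1}(V) ∈ τ. V is open in τ_Q iff π^{-1}(V) ∈ τ.
  V = {}: π^{-1}(V) = ∅ ∈ τ ✓.
  V = {[A=B]}: π^{-1}(V) = {A, B} ∈ τ ✓.
  V = {[C=E]}: π^{-1}(V) = {C, E} ∈ τ ✓.
  V = {[A=B], [C=E]}: π^{-1}(V) = {A, B, C, E} ∈ τ ✓.
  V = {[D]}: π^{-1}(V) = {D} ∈ τ ✓.
  V = {[A=B], [D]}: π^{-1}(V) = {A, B, D} ∈ τ ✓.
  V = {[C=E], [D]}: π^{-1}(V) = {C, D, E} ∈ τ ✓.
  V = {[A=B], [C=E], [D]}: π^{-1}(V) = {A, B, C, D, E} ∈ τ ✓.
Open sets in the quotient: τ_Q = {{}, {[A=B]}, {[C=E]}, {[A=B], [C=E]}, {[D]}, {[A=B], [D]}, {[C=E], [D]}, {[A=B], [C=E], [D]}} (8 elements).


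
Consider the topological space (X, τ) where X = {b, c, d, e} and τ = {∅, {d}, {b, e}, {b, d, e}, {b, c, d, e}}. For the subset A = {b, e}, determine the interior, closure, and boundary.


int(A) = {b, e}, cl(A) = {b, c, e}, ∂A = {c}.

Closed sets in (X, τ) are complements of opens:
  closed(X, τ) = {∅, {c}, {c, d}, {b, c, e}, {b, c, d, e}}.
int(A) = ⋃ {U ∈ τ : U ⊆ A}. Opens contained in A: ∅, {b, e}.
Taking the union of these: int(A) = {b, e}.
cl(A) = ⋂ {C closed : A ⊆ C}. Closed sets containing A: {b, c, e}, {b, c, d, e}.
Intersecting these: cl(A) = {b, c, e}.
∂A = cl(A) ∖ int(A) = {b, c, e} ∖ {b, e} = {c}.


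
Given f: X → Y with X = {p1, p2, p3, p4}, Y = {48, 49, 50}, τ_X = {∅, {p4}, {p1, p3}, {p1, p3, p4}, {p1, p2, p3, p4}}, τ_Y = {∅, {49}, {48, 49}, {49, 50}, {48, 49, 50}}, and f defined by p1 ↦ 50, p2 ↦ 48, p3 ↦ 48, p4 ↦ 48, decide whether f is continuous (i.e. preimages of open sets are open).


f is NOT continuous.

Compute f^{-1}(U) for each U ∈ τ_Y:
  U = ∅: f^{-1}(U) = ∅ ∈ τ_X ✓.
  U = {49}: f^{-1}(U) = ∅ ∈ τ_X ✓.
  U = {48, 49}: f^{-1}(U) = {p2, p3, p4} ∉ τ_X ✗.
  U = {49, 50}: f^{-1}(U) = {p1} ∉ τ_X ✗.
  U = {48, 49, 50}: f^{-1}(U) = {p1, p2, p3, p4} ∈ τ_X ✓.
Found U = {48, 49} with f^{-1}(U) = {p2, p3, p4} not in τ_X. Therefore f is NOT continuous.


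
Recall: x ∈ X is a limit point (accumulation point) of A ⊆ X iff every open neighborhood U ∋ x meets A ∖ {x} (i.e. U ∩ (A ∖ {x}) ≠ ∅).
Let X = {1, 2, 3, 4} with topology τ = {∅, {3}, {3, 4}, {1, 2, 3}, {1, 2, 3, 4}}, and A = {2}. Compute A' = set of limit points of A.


A' = {1}

For each x ∈ X, list the open sets U ∈ τ with x ∈ U, then check whether U ∩ (A ∖ {x}) ≠ ∅ for every such U.
  x = 1: opens ∋ x are {1, 2, 3}, {1, 2, 3, 4}; each meets A ∖ {1}, so x IS a limit point.
  x = 2: open {1, 2, 3} ∋ x has {1, 2, 3} ∩ (A ∖ {2}) = ∅, so x is NOT a limit point.
  x = 3: open {3} ∋ x has {3} ∩ (A ∖ {3}) = ∅, so x is NOT a limit point.
  x = 4: open {3, 4} ∋ x has {3, 4} ∩ (A ∖ {4}) = ∅, so x is NOT a limit point.
Collecting: A' = {1}.


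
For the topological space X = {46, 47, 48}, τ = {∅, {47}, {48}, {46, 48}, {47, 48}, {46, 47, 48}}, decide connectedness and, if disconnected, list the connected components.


(X, τ) is disconnected; components = [{47}, {46, 48}].

Find clopen sets (U ∈ τ with X ∖ U ∈ τ):
  U = ∅, X ∖ U = {46, 47, 48} — both open, so U is clopen.
  U = {47}, X ∖ U = {46, 48} — both open, so U is clopen.
  U = {46, 48}, X ∖ U = {47} — both open, so U is clopen.
  U = {46, 47, 48}, X ∖ U = ∅ — both open, so U is clopen.
Nontrivial clopen(s) exist: e.g. {47}. So (X, τ) is disconnected.
Compute connected components by grouping points that agree on all clopens:
  component: {47}
  component: {46, 48}


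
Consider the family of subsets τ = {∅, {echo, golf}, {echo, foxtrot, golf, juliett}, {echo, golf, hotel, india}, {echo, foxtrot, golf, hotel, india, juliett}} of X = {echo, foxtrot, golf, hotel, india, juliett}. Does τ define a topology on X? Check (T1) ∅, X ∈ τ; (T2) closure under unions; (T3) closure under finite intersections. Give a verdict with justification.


τ IS a topology on X.

Axiom (T1): ∅ ∈ τ? Yes; X ∈ τ? Yes.
Axiom (T2/T3): check pairwise unions and intersections of members of τ.
All pairwise intersections and unions checked — each lies in τ. Therefore τ satisfies (T1), (T2), (T3): it IS a topology on X.


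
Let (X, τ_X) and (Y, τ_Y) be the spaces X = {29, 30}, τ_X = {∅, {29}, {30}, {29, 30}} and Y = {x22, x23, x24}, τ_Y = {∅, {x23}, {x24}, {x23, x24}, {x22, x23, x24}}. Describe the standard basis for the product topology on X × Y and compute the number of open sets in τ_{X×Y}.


Basis B = {∅ × ∅, {29} × {x23}, {29} × {x24}, {30} × {x23}, {30} × {x24}, {29} × {x23, x24}, {29, 30} × {x23}, {29, 30} × {x24}, {30} × {x23, x24}, {29} × {x22, x23, x24}, {30} × {x22, x23, x24}, {29, 30} × {x23, x24}, {29, 30} × {x22, x23, x24}}; |τ_{X×Y}| = 25.

Enumerate products U × V with U ∈ τ_X, V ∈ τ_Y (deduplicated):
  ∅ × ∅ = {} (∅)
  {29} × {x23} = {(29,x23)}
  {29} × {x24} = {(29,x24)}
  {30} × {x23} = {(30,x23)}
  {30} × {x24} = {(30,x24)}
  {29} × {x23, x24} = {(29,x23), (29,x24)}
  {29, 30} × {x23} = {(29,x23), (30,x23)}
  {29, 30} × {x24} = {(29,x24), (30,x24)}
  {30} × {x23, x24} = {(30,x23), (30,x24)}
  {29} × {x22, x23, x24} = {(29,x22), (29,x23), (29,x24)}
  {30} × {x22, x23, x24} = {(30,x22), (30,x23), (30,x24)}
  {29, 30} × {x23, x24} = {(29,x23), (29,x24), (30,x23), (30,x24)}
  {29, 30} × {x22, x23, x24} = {(29,x22), (29,x23), (29,x24), (30,x22), (30,x23), (30,x24)}
These 13 distinct sets form the basis B.
Close under arbitrary unions to get τ_{X×Y}; counting gives |τ_{X×Y}| = 25.


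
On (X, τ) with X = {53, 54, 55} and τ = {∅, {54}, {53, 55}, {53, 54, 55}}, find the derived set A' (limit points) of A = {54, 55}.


A' = {53}

For each x ∈ X, list the open sets U ∈ τ with x ∈ U, then check whether U ∩ (A ∖ {x}) ≠ ∅ for every such U.
  x = 53: opens ∋ x are {53, 55}, {53, 54, 55}; each meets A ∖ {53}, so x IS a limit point.
  x = 54: open {54} ∋ x has {54} ∩ (A ∖ {54}) = ∅, so x is NOT a limit point.
  x = 55: open {53, 55} ∋ x has {53, 55} ∩ (A ∖ {55}) = ∅, so x is NOT a limit point.
Collecting: A' = {53}.


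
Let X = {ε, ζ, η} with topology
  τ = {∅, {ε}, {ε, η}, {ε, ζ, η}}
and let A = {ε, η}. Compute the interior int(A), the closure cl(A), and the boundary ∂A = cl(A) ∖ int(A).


int(A) = {ε, η}, cl(A) = {ε, ζ, η}, ∂A = {ζ}.

Closed sets in (X, τ) are complements of opens:
  closed(X, τ) = {∅, {ζ}, {ζ, η}, {ε, ζ, η}}.
int(A) = ⋃ {U ∈ τ : U ⊆ A}. Opens contained in A: ∅, {ε}, {ε, η}.
Taking the union of these: int(A) = {ε, η}.
cl(A) = ⋂ {C closed : A ⊆ C}. Closed sets containing A: {ε, ζ, η}.
Intersecting these: cl(A) = {ε, ζ, η}.
∂A = cl(A) ∖ int(A) = {ε, ζ, η} ∖ {ε, η} = {ζ}.


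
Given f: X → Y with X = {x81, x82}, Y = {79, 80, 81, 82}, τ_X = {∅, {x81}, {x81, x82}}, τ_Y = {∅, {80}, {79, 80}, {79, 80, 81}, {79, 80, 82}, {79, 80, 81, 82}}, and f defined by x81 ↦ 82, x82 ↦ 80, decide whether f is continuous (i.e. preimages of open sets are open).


f is NOT continuous.

Compute f^{-1}(U) for each U ∈ τ_Y:
  U = ∅: f^{-1}(U) = ∅ ∈ τ_X ✓.
  U = {80}: f^{-1}(U) = {x82} ∉ τ_X ✗.
  U = {79, 80}: f^{-1}(U) = {x82} ∉ τ_X ✗.
  U = {79, 80, 81}: f^{-1}(U) = {x82} ∉ τ_X ✗.
  U = {79, 80, 82}: f^{-1}(U) = {x81, x82} ∈ τ_X ✓.
  U = {79, 80, 81, 82}: f^{-1}(U) = {x81, x82} ∈ τ_X ✓.
Found U = {80} with f^{-1}(U) = {x82} not in τ_X. Therefore f is NOT continuous.


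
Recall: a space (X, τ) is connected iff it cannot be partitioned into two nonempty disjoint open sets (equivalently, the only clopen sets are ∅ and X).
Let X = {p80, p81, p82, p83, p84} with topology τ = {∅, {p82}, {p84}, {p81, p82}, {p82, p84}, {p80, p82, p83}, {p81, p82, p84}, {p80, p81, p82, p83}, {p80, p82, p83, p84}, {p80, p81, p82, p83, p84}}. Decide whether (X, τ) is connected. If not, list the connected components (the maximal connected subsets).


(X, τ) is disconnected; components = [{p84}, {p80, p81, p82, p83}].

Find clopen sets (U ∈ τ with X ∖ U ∈ τ):
  U = ∅, X ∖ U = {p80, p81, p82, p83, p84} — both open, so U is clopen.
  U = {p84}, X ∖ U = {p80, p81, p82, p83} — both open, so U is clopen.
  U = {p80, p81, p82, p83}, X ∖ U = {p84} — both open, so U is clopen.
  U = {p80, p81, p82, p83, p84}, X ∖ U = ∅ — both open, so U is clopen.
Nontrivial clopen(s) exist: e.g. {p80, p81, p82, p83}. So (X, τ) is disconnected.
Compute connected components by grouping points that agree on all clopens:
  component: {p84}
  component: {p80, p81, p82, p83}


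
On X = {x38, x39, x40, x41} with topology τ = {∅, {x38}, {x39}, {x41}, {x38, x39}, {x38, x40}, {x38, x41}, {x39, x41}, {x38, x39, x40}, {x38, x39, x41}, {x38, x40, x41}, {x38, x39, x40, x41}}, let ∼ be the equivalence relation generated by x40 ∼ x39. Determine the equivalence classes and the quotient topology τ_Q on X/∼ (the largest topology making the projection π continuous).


X/∼ = {[x38], [x39=x40], [x41]}; |τ_Q| = 6.

Equivalence classes: [x38], [x39=x40], [x41].
Quotient map π: X → X/∼ sends x38 ↦ [x38], x39 ↦ [x39=x40], x40 ↦ [x39=x40], x41 ↦ [x41].
For each subset V ⊆ X/∼, compute π^{-1}(V) ⊆ X and check whether π^{-1}(V) ∈ τ. V is open in τ_Q iff π^{-1}(V) ∈ τ.
  V = {}: π^{-1}(V) = ∅ ∈ τ ✓.
  V = {[x38]}: π^{-1}(V) = {x38} ∈ τ ✓.
  V = {[x39=x40]}: π^{-1}(V) = {x39, x40} ∉ τ ✗.
  V = {[x38], [x39=x40]}: π^{-1}(V) = {x38, x39, x40} ∈ τ ✓.
  V = {[x41]}: π^{-1}(V) = {x41} ∈ τ ✓.
  V = {[x38], [x41]}: π^{-1}(V) = {x38, x41} ∈ τ ✓.
  V = {[x39=x40], [x41]}: π^{-1}(V) = {x39, x40, x41} ∉ τ ✗.
  V = {[x38], [x39=x40], [x41]}: π^{-1}(V) = {x38, x39, x40, x41} ∈ τ ✓.
Open sets in the quotient: τ_Q = {{}, {[x38]}, {[x38], [x39=x40]}, {[x41]}, {[x38], [x41]}, {[x38], [x39=x40], [x41]}} (6 elements).


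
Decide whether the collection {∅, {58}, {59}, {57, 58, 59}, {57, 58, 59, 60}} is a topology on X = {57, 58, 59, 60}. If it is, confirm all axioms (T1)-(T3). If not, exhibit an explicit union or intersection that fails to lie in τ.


τ is NOT a topology on X.

Axiom (T1): ∅ ∈ τ? Yes; X ∈ τ? Yes.
Axiom (T2/T3): check pairwise unions and intersections of members of τ.
Counterexample for (T2): {58} ∪ {59} = {58, 59} ∉ τ. Therefore τ is NOT a topology.


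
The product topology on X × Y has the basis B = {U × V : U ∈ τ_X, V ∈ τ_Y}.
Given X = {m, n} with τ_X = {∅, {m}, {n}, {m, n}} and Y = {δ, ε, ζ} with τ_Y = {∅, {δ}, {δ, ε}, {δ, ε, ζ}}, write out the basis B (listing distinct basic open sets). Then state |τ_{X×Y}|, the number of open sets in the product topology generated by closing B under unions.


Basis B = {∅ × ∅, {m} × {δ}, {n} × {δ}, {m} × {δ, ε}, {m, n} × {δ}, {n} × {δ, ε}, {m} × {δ, ε, ζ}, {n} × {δ, ε, ζ}, {m, n} × {δ, ε}, {m, n} × {δ, ε, ζ}}; |τ_{X×Y}| = 16.

Enumerate products U × V with U ∈ τ_X, V ∈ τ_Y (deduplicated):
  ∅ × ∅ = {} (∅)
  {m} × {δ} = {(m,δ)}
  {n} × {δ} = {(n,δ)}
  {m} × {δ, ε} = {(m,δ), (m,ε)}
  {m, n} × {δ} = {(m,δ), (n,δ)}
  {n} × {δ, ε} = {(n,δ), (n,ε)}
  {m} × {δ, ε, ζ} = {(m,δ), (m,ε), (m,ζ)}
  {n} × {δ, ε, ζ} = {(n,δ), (n,ε), (n,ζ)}
  {m, n} × {δ, ε} = {(m,δ), (m,ε), (n,δ), (n,ε)}
  {m, n} × {δ, ε, ζ} = {(m,δ), (m,ε), (m,ζ), (n,δ), (n,ε), (n,ζ)}
These 10 distinct sets form the basis B.
Close under arbitrary unions to get τ_{X×Y}; counting gives |τ_{X×Y}| = 16.


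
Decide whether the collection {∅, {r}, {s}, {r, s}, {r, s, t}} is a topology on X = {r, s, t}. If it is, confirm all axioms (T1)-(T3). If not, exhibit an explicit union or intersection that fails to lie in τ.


τ IS a topology on X.

Axiom (T1): ∅ ∈ τ? Yes; X ∈ τ? Yes.
Axiom (T2/T3): check pairwise unions and intersections of members of τ.
All pairwise intersections and unions checked — each lies in τ. Therefore τ satisfies (T1), (T2), (T3): it IS a topology on X.


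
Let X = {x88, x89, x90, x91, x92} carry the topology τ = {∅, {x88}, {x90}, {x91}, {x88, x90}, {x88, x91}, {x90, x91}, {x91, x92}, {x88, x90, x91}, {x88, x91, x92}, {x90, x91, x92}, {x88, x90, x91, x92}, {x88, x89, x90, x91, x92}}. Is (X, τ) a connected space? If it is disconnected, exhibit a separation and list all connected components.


(X, τ) is connected.

Find clopen sets (U ∈ τ with X ∖ U ∈ τ):
  U = ∅, X ∖ U = {x88, x89, x90, x91, x92} — both open, so U is clopen.
  U = {x88, x89, x90, x91, x92}, X ∖ U = ∅ — both open, so U is clopen.
Only trivial clopens (∅ and X) exist, so (X, τ) is connected.
Compute connected components by grouping points that agree on all clopens:
  component: {x88, x89, x90, x91, x92}


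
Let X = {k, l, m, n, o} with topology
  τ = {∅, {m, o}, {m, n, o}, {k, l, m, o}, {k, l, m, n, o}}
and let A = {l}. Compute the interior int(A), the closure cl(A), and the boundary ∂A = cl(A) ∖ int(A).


int(A) = ∅, cl(A) = {k, l}, ∂A = {k, l}.

Closed sets in (X, τ) are complements of opens:
  closed(X, τ) = {∅, {n}, {k, l}, {k, l, n}, {k, l, m, n, o}}.
int(A) = ⋃ {U ∈ τ : U ⊆ A}. Opens contained in A: ∅.
Taking the union of these: int(A) = ∅.
cl(A) = ⋂ {C closed : A ⊆ C}. Closed sets containing A: {k, l}, {k, l, n}, {k, l, m, n, o}.
Intersecting these: cl(A) = {k, l}.
∂A = cl(A) ∖ int(A) = {k, l} ∖ ∅ = {k, l}.


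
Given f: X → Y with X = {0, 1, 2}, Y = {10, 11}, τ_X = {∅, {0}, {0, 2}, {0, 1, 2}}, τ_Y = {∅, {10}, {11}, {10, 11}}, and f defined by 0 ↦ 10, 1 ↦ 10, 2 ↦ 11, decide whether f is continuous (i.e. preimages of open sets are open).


f is NOT continuous.

Compute f^{-1}(U) for each U ∈ τ_Y:
  U = ∅: f^{-1}(U) = ∅ ∈ τ_X ✓.
  U = {10}: f^{-1}(U) = {0, 1} ∉ τ_X ✗.
  U = {11}: f^{-1}(U) = {2} ∉ τ_X ✗.
  U = {10, 11}: f^{-1}(U) = {0, 1, 2} ∈ τ_X ✓.
Found U = {10} with f^{-1}(U) = {0, 1} not in τ_X. Therefore f is NOT continuous.


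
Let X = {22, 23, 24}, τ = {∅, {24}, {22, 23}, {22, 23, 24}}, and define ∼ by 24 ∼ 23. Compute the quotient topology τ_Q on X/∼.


X/∼ = {[22], [23=24]}; |τ_Q| = 2.

Equivalence classes: [22], [23=24].
Quotient map π: X → X/∼ sends 22 ↦ [22], 23 ↦ [23=24], 24 ↦ [23=24].
For each subset V ⊆ X/∼, compute π^{-1}(V) ⊆ X and check whether π^{-1}(V) ∈ τ. V is open in τ_Q iff π^{-1}(V) ∈ τ.
  V = {}: π^{-1}(V) = ∅ ∈ τ ✓.
  V = {[22]}: π^{-1}(V) = {22} ∉ τ ✗.
  V = {[23=24]}: π^{-1}(V) = {23, 24} ∉ τ ✗.
  V = {[22], [23=24]}: π^{-1}(V) = {22, 23, 24} ∈ τ ✓.
Open sets in the quotient: τ_Q = {{}, {[22], [23=24]}} (2 elements).


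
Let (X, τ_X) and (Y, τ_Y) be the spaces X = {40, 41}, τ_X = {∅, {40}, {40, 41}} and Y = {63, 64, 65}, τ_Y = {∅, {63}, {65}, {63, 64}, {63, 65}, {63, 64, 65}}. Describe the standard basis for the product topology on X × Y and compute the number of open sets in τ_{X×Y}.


Basis B = {∅ × ∅, {40} × {63}, {40} × {65}, {40} × {63, 64}, {40} × {63, 65}, {40, 41} × {63}, {40, 41} × {65}, {40} × {63, 64, 65}, {40, 41} × {63, 64}, {40, 41} × {63, 65}, {40, 41} × {63, 64, 65}}; |τ_{X×Y}| = 18.

Enumerate products U × V with U ∈ τ_X, V ∈ τ_Y (deduplicated):
  ∅ × ∅ = {} (∅)
  {40} × {63} = {(40,63)}
  {40} × {65} = {(40,65)}
  {40} × {63, 64} = {(40,63), (40,64)}
  {40} × {63, 65} = {(40,63), (40,65)}
  {40, 41} × {63} = {(40,63), (41,63)}
  {40, 41} × {65} = {(40,65), (41,65)}
  {40} × {63, 64, 65} = {(40,63), (40,64), (40,65)}
  {40, 41} × {63, 64} = {(40,63), (40,64), (41,63), (41,64)}
  {40, 41} × {63, 65} = {(40,63), (40,65), (41,63), (41,65)}
  {40, 41} × {63, 64, 65} = {(40,63), (40,64), (40,65), (41,63), (41,64), (41,65)}
These 11 distinct sets form the basis B.
Close under arbitrary unions to get τ_{X×Y}; counting gives |τ_{X×Y}| = 18.


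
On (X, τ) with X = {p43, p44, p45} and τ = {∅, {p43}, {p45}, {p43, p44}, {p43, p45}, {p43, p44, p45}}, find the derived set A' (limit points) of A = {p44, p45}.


A' = ∅

For each x ∈ X, list the open sets U ∈ τ with x ∈ U, then check whether U ∩ (A ∖ {x}) ≠ ∅ for every such U.
  x = p43: open {p43} ∋ x has {p43} ∩ (A ∖ {p43}) = ∅, so x is NOT a limit point.
  x = p44: open {p43, p44} ∋ x has {p43, p44} ∩ (A ∖ {p44}) = ∅, so x is NOT a limit point.
  x = p45: open {p45} ∋ x has {p45} ∩ (A ∖ {p45}) = ∅, so x is NOT a limit point.
Collecting: A' = ∅.


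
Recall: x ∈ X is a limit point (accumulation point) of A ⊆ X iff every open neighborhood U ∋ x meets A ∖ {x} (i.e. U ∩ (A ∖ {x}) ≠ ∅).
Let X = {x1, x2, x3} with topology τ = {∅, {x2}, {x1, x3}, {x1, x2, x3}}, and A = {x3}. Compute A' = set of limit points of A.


A' = {x1}

For each x ∈ X, list the open sets U ∈ τ with x ∈ U, then check whether U ∩ (A ∖ {x}) ≠ ∅ for every such U.
  x = x1: opens ∋ x are {x1, x3}, {x1, x2, x3}; each meets A ∖ {x1}, so x IS a limit point.
  x = x2: open {x2} ∋ x has {x2} ∩ (A ∖ {x2}) = ∅, so x is NOT a limit point.
  x = x3: open {x1, x3} ∋ x has {x1, x3} ∩ (A ∖ {x3}) = ∅, so x is NOT a limit point.
Collecting: A' = {x1}.


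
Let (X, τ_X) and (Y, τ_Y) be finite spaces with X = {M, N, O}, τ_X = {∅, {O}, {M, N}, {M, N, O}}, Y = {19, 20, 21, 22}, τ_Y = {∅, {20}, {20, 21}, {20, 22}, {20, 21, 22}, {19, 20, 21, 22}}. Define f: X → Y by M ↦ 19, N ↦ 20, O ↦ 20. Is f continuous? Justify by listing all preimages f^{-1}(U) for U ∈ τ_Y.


f is NOT continuous.

Compute f^{-1}(U) for each U ∈ τ_Y:
  U = ∅: f^{-1}(U) = ∅ ∈ τ_X ✓.
  U = {20}: f^{-1}(U) = {N, O} ∉ τ_X ✗.
  U = {20, 21}: f^{-1}(U) = {N, O} ∉ τ_X ✗.
  U = {20, 22}: f^{-1}(U) = {N, O} ∉ τ_X ✗.
  U = {20, 21, 22}: f^{-1}(U) = {N, O} ∉ τ_X ✗.
  U = {19, 20, 21, 22}: f^{-1}(U) = {M, N, O} ∈ τ_X ✓.
Found U = {20} with f^{-1}(U) = {N, O} not in τ_X. Therefore f is NOT continuous.


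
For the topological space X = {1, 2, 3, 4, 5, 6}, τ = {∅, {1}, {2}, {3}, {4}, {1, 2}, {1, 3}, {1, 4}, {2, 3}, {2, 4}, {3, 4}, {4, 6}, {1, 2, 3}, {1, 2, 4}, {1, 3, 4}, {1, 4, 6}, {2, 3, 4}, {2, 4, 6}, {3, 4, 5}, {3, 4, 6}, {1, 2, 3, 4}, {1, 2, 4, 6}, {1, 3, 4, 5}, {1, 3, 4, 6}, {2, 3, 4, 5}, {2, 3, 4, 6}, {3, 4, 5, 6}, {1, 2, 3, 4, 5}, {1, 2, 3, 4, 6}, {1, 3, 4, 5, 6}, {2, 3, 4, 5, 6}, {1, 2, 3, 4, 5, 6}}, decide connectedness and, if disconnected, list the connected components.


(X, τ) is disconnected; components = [{1}, {2}, {3, 4, 5, 6}].

Find clopen sets (U ∈ τ with X ∖ U ∈ τ):
  U = ∅, X ∖ U = {1, 2, 3, 4, 5, 6} — both open, so U is clopen.
  U = {1}, X ∖ U = {2, 3, 4, 5, 6} — both open, so U is clopen.
  U = {2}, X ∖ U = {1, 3, 4, 5, 6} — both open, so U is clopen.
  U = {1, 2}, X ∖ U = {3, 4, 5, 6} — both open, so U is clopen.
  U = {3, 4, 5, 6}, X ∖ U = {1, 2} — both open, so U is clopen.
  U = {1, 3, 4, 5, 6}, X ∖ U = {2} — both open, so U is clopen.
  U = {2, 3, 4, 5, 6}, X ∖ U = {1} — both open, so U is clopen.
  U = {1, 2, 3, 4, 5, 6}, X ∖ U = ∅ — both open, so U is clopen.
Nontrivial clopen(s) exist: e.g. {1}. So (X, τ) is disconnected.
Compute connected components by grouping points that agree on all clopens:
  component: {1}
  component: {2}
  component: {3, 4, 5, 6}


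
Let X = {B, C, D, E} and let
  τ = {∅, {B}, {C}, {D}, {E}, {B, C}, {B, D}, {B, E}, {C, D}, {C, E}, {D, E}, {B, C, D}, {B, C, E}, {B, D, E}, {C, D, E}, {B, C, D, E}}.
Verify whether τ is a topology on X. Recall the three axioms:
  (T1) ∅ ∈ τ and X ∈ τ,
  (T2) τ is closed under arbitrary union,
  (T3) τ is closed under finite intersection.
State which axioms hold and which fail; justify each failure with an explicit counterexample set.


τ IS a topology on X.

Axiom (T1): ∅ ∈ τ? Yes; X ∈ τ? Yes.
Axiom (T2/T3): check pairwise unions and intersections of members of τ.
All pairwise intersections and unions checked — each lies in τ. Therefore τ satisfies (T1), (T2), (T3): it IS a topology on X.


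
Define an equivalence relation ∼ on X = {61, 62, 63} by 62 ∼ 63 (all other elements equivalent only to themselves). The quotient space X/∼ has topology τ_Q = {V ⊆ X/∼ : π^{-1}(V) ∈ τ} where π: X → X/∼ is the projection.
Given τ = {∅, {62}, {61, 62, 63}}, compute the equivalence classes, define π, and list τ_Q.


X/∼ = {[61], [62=63]}; |τ_Q| = 2.

Equivalence classes: [61], [62=63].
Quotient map π: X → X/∼ sends 61 ↦ [61], 62 ↦ [62=63], 63 ↦ [62=63].
For each subset V ⊆ X/∼, compute π^{-1}(V) ⊆ X and check whether π^{-1}(V) ∈ τ. V is open in τ_Q iff π^{-1}(V) ∈ τ.
  V = {}: π^{-1}(V) = ∅ ∈ τ ✓.
  V = {[61]}: π^{-1}(V) = {61} ∉ τ ✗.
  V = {[62=63]}: π^{-1}(V) = {62, 63} ∉ τ ✗.
  V = {[61], [62=63]}: π^{-1}(V) = {61, 62, 63} ∈ τ ✓.
Open sets in the quotient: τ_Q = {{}, {[61], [62=63]}} (2 elements).
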